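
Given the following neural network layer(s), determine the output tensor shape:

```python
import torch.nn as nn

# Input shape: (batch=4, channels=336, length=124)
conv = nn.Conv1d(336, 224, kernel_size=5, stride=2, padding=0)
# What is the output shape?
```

Input: (4, 336, 124) -> Output: (4, 224, 60)

Answer: (4, 224, 60)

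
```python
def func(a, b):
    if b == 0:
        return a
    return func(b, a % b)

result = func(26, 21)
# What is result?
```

func(26, 21) -> func(21, 5) -> func(5, 1) -> func(1, 0) -> 1

Answer: 1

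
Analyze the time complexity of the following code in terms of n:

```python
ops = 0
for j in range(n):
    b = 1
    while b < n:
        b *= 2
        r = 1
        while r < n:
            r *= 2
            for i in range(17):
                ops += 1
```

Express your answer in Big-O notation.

Each loop level contributes: n × log n × log n × 1. Multiplying the contributions gives O(n log² n).

Answer: O(n log² n)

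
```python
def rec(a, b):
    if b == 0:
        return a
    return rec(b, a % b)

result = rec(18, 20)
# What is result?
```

rec(18, 20) -> rec(20, 18) -> rec(18, 2) -> rec(2, 0) -> 2

Answer: 2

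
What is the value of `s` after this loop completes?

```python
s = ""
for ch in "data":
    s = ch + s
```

Reverse 'data'
`s` takes the values: "" → "d" → "ad" → "tad" → "atad"

Answer: "atad"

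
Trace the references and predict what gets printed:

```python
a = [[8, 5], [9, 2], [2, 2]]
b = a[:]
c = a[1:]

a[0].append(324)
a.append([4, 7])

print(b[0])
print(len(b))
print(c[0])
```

Key concept: slice with nested mutation.
Step by step:
`a = [[8, 5], [9, 2], [2, 2]]` → a = [[8, 5], [9, 2], [2, 2]]
`b = a[:]` → b = [[8, 5], [9, 2], [2, 2]]
`c = a[1:]` → c = [[9, 2], [2, 2]]
`a[0].append(324)` → a = [[8, 5, 324], [9, 2], [2, 2]]; b = [[8, 5, 324], [9, 2], [2, 2]]
`a.append([4, 7])` → a = [[8, 5, 324], [9, 2], [2, 2], [4, 7]]
`print(b[0])` → prints [8, 5, 324]
`print(len(b))` → prints 3
`print(c[0])` → prints [9, 2]

Answer:
[8, 5, 324]
3
[9, 2]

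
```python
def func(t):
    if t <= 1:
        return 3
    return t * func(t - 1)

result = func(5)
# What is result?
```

func(5) = 5 * 4 * 3 * 2 * 3 = 360

Answer: 360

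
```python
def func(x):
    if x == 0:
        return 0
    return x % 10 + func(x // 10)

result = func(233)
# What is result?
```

Sum of digits of 233: 3 + 3 + 2 = 8

Answer: 8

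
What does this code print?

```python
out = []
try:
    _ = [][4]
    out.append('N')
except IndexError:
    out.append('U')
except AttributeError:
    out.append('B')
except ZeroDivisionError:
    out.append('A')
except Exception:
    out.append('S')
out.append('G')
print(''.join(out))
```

Execution trace: 'U' (except IndexError) → 'G' (after the try/except). Output: UG

Answer: UG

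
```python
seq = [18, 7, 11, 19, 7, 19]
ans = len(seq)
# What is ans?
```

Trace:
`seq = [18, 7, 11, 19, 7, 19]` → seq = [18, 7, 11, 19, 7, 19]
`ans = len(seq)` → ans = 6
So ans = 6

Answer: 6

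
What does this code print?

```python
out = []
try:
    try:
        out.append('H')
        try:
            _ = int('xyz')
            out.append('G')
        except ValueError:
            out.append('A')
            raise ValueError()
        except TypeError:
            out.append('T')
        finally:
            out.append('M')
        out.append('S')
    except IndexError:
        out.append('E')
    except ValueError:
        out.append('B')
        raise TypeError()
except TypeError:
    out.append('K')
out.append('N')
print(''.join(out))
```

Execution trace: 'H' (try body) → 'A' (inner except ValueError) → 'M' (inner finally) → 'B' (except ValueError) → 'K' (outer except TypeError) → 'N' (after the try/except). Output: HAMBKN

Answer: HAMBKN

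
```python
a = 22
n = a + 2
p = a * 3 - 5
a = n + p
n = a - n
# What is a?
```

Trace:
`a = 22` → a = 22
`n = a + 2` → n = 24
`p = a * 3 - 5` → p = 61
`a = n + p` → a = 85
`n = a - n` → n = 61
So a = 85

Answer: 85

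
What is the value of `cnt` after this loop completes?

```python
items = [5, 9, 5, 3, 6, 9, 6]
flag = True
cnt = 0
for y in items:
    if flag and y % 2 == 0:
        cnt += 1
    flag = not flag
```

Count even values at even positions
`cnt` takes the values: 0 → 1 → 2

Answer: 2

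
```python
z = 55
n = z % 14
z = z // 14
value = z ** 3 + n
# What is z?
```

Trace:
`z = 55` → z = 55
`n = z % 14` → n = 13
`z = z // 14` → z = 3
`value = z ** 3 + n` → value = 40
So z = 3

Answer: 3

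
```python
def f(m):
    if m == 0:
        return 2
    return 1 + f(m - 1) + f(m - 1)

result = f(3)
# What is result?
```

f(m) = 1 + 2·f(m-1), f(0)=2. Closed form: (2+1)·2^3 - 1 = 23.

Answer: 23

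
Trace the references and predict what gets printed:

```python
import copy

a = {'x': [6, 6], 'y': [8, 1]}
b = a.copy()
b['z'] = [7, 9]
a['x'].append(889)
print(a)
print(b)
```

Key concept: shallow copy of dict with mutable values.
Step by step:
`a = {'x': [6, 6], 'y': [8, 1]}` → a = {'x': [6, 6], 'y': [8, 1]}
`b = a.copy()` → b = {'x': [6, 6], 'y': [8, 1]}
`b['z'] = [7, 9]` → b = {'x': [6, 6], 'y': [8, 1], 'z': [7, 9]}
`a['x'].append(889)` → a = {'x': [6, 6, 889], 'y': [8, 1]}; b = {'x': [6, 6, 889], 'y': [8, 1], 'z': [7, 9]}
`print(a)` → prints {'x': [6, 6, 889], 'y': [8, 1]}
`print(b)` → prints {'x': [6, 6, 889], 'y': [8, 1], 'z': [7, 9]}

Answer:
{'x': [6, 6, 889], 'y': [8, 1]}
{'x': [6, 6, 889], 'y': [8, 1], 'z': [7, 9]}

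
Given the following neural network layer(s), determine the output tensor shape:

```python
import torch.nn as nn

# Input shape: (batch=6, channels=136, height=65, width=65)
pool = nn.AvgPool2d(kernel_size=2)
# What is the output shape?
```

Input: (6, 136, 65, 65) -> Output: (6, 136, 32, 32)

Answer: (6, 136, 32, 32)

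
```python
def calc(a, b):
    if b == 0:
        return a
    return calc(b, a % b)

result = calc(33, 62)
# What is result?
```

calc(33, 62) -> calc(62, 33) -> calc(33, 29) -> calc(29, 4) -> calc(4, 1) -> calc(1, 0) -> 1

Answer: 1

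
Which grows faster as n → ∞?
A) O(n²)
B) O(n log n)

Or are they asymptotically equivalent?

O(n²) vs O(n log n): Higher order terms dominate.

Answer: A) O(n²) grows faster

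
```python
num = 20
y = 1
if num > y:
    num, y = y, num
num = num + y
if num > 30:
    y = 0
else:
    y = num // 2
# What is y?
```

Trace:
`num = 20` → num = 20
`y = 1` → y = 1
`if num > y: ...` → num > y is True → num = 1; y = 20
`num = num + y` → num = 21
`if num > 30: ...` → num > 30 is False, take else branch → y = 10
So y = 10

Answer: 10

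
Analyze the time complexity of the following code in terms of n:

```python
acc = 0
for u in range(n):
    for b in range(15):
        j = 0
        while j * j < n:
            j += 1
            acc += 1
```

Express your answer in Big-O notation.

Each loop level contributes: n × 1 × √n. Multiplying the contributions gives O(n√n).

Answer: O(n√n)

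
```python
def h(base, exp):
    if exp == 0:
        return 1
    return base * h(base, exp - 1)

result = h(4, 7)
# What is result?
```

h(4, 7) = 4 * 4 * 4 * 4 * 4 * 4 * 4 = 16384

Answer: 16384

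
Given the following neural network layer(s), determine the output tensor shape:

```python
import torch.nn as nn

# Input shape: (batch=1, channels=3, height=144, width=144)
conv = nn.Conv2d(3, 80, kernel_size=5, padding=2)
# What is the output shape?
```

Input: (1, 3, 144, 144) -> Output: (1, 80, 144, 144)

Answer: (1, 80, 144, 144)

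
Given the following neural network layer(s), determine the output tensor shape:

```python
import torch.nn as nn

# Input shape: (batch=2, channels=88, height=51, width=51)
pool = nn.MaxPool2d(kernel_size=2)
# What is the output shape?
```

Input: (2, 88, 51, 51) -> Output: (2, 88, 25, 25)

Answer: (2, 88, 25, 25)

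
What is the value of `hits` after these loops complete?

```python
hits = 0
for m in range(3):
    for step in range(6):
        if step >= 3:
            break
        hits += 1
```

Inner breaks at 3, outer runs 3 times
`hits` takes the values: 0 → 1 → 2 → 3 → 4 → 5 → 6 → 7 → 8 → 9

Answer: 9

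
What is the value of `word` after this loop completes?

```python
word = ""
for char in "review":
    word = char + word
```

Reverse 'review'
`word` takes the values: "" → "r" → "er" → "ver" → "iver" → "eiver" → "weiver"

Answer: "weiver"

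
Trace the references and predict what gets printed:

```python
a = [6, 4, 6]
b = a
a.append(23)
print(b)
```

Key concept: basic list aliasing.
Step by step:
`a = [6, 4, 6]` → a = [6, 4, 6]
`b = a` → b = [6, 4, 6] (same object as a)
`a.append(23)` → a = [6, 4, 6, 23] (same object as b); b = [6, 4, 6, 23] (same object as a)
`print(b)` → prints [6, 4, 6, 23]

Answer: [6, 4, 6, 23]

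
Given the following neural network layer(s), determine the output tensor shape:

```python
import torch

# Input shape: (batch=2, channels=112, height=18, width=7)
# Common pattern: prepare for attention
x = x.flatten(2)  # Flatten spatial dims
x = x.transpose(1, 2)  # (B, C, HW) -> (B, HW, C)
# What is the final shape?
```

Input: (2, 112, 18, 7) -> after flatten(2): (2, 112, 126) -> Output: (2, 126, 112)

Answer: (2, 126, 112)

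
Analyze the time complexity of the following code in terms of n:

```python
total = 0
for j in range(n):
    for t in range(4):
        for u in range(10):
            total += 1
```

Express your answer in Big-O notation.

Each loop level contributes: n × 1 × 1. Multiplying the contributions gives O(n).

Answer: O(n)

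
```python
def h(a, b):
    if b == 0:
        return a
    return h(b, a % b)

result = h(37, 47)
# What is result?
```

h(37, 47) -> h(47, 37) -> h(37, 10) -> h(10, 7) -> h(7, 3) -> h(3, 1) -> h(1, 0) -> 1

Answer: 1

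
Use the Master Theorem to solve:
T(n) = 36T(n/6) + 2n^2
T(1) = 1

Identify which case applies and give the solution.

a=36, b=6, f(n)=2n^2. log_6(36) = 2. Since c=2 = 2, Case 2 applies: T(n) = Θ(n^log_b(a) · log n) = O(n^2 log n).

Answer: O(n^2 log n) - Case 2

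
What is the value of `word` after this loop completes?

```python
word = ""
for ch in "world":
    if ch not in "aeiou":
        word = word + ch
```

Remove vowels from 'world'
`word` takes the values: "" → "w" → "wr" → "wrl" → "wrld"

Answer: "wrld"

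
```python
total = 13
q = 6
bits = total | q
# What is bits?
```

Trace:
`total = 13` → total = 13
`q = 6` → q = 6
`bits = total | q` → bits = 15
So bits = 15

Answer: 15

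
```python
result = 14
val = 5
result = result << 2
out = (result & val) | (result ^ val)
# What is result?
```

Trace:
`result = 14` → result = 14
`val = 5` → val = 5
`result = result << 2` → result = 56
`out = (result & val) | (result ^ val)` → out = 61
So result = 56

Answer: 56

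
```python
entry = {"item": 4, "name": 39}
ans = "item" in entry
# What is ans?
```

Trace:
`entry = {"item": 4, "name": 39}` → entry = {'item': 4, 'name': 39}
`ans = "item" in entry` → ans = True
So ans = True

Answer: True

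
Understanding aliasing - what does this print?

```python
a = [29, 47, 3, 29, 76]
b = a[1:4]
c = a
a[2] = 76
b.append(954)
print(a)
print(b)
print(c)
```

Key concept: slice vs alias.
Step by step:
`a = [29, 47, 3, 29, 76]` → a = [29, 47, 3, 29, 76]
`b = a[1:4]` → b = [47, 3, 29]
`c = a` → c = [29, 47, 3, 29, 76] (same object as a)
`a[2] = 76` → a = [29, 47, 76, 29, 76] (same object as c); c = [29, 47, 76, 29, 76] (same object as a)
`b.append(954)` → b = [47, 3, 29, 954]
`print(a)` → prints [29, 47, 76, 29, 76]
`print(b)` → prints [47, 3, 29, 954]
`print(c)` → prints [29, 47, 76, 29, 76]

Answer:
[29, 47, 76, 29, 76]
[47, 3, 29, 954]
[29, 47, 76, 29, 76]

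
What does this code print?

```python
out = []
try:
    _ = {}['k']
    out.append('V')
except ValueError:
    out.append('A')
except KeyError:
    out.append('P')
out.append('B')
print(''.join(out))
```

Execution trace: 'P' (except KeyError) → 'B' (after the try/except). Output: PB

Answer: PB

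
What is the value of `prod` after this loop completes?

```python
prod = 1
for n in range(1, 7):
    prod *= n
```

6! = 720
`prod` takes the values: 1 → 2 → 6 → 24 → 120 → 720

Answer: 720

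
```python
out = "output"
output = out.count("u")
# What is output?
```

Trace:
`out = "output"` → out = 'output'
`output = out.count("u")` → output = 2
So output = 2

Answer: 2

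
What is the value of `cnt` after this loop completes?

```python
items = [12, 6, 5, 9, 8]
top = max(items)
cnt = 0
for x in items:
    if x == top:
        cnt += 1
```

Count of max value 12 in [12, 6, 5, 9, 8]
`cnt` takes the values: 0 → 1

Answer: 1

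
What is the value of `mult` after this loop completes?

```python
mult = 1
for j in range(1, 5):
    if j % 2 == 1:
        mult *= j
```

Product of odd numbers 1 to 4
`mult` takes the values: 1 → 3

Answer: 3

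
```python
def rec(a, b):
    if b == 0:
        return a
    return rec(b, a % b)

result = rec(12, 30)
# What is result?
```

rec(12, 30) -> rec(30, 12) -> rec(12, 6) -> rec(6, 0) -> 6

Answer: 6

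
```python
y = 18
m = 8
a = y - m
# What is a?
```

Trace:
`y = 18` → y = 18
`m = 8` → m = 8
`a = y - m` → a = 10
So a = 10

Answer: 10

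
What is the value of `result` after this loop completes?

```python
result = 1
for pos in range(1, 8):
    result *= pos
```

7! = 5040
`result` takes the values: 1 → 2 → 6 → 24 → 120 → 720 → 5040

Answer: 5040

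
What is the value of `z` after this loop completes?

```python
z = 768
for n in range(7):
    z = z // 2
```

Halve 7 times: 768 // 2^7 = 6
`z` takes the values: 768 → 384 → 192 → 96 → 48 → 24 → 12 → 6

Answer: 6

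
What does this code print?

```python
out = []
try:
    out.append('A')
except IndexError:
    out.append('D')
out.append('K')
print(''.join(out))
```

Execution trace: 'A' (try body, no exception) → 'K' (after the try/except). Output: AK

Answer: AK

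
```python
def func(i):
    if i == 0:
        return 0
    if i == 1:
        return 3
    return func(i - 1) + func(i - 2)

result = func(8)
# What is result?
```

Build up from base cases: func(0)=0, func(1)=3, func(2)=3, func(3)=6, func(4)=9, func(5)=15, func(6)=24, ..., func(8)=63

Answer: 63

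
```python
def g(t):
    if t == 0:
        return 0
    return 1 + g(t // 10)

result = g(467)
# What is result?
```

Count of digits of 467: 3

Answer: 3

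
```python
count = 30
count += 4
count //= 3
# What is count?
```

Trace:
`count = 30` → count = 30
`count += 4` → count = 34
`count //= 3` → count = 11
So count = 11

Answer: 11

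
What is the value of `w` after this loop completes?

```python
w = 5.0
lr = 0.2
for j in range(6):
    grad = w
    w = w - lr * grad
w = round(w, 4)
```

Gradient descent: w = 5.0 * (1 - 0.2)^6
`w` takes the values: 5.0 → 4.0 → 3.2 → 2.56 → 2.048 → 1.6384 → 1.31072 → 1.3107

Answer: 1.3107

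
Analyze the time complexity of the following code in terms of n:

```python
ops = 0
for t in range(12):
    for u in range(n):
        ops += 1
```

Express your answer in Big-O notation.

Each loop level contributes: 1 × n. Multiplying the contributions gives O(n).

Answer: O(n)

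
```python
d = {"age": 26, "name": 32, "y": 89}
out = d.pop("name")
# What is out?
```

Trace:
`d = {"age": 26, "name": 32, "y": 89}` → d = {'age': 26, 'name': 32, 'y': 89}
`out = d.pop("name")` → d = {'age': 26, 'y': 89}; out = 32
So out = 32

Answer: 32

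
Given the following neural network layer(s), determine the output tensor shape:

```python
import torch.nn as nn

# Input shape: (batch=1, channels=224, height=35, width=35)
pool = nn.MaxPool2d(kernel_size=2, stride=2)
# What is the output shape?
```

Input: (1, 224, 35, 35) -> Output: (1, 224, 17, 17)

Answer: (1, 224, 17, 17)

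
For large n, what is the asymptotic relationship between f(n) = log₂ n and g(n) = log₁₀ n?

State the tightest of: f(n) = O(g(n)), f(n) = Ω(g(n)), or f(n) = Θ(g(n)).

log₂ n vs log₁₀ n: f(n) = Θ(g(n)) — they are asymptotically equivalent (log bases differ by a constant factor).

Answer: f(n) = Θ(g(n)) — they are asymptotically equivalent (log bases differ by a constant factor).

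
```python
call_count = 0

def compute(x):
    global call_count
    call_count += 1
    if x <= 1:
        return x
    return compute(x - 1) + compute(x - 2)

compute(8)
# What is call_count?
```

Calls(x) = 1 + Calls(x-1) + Calls(x-2); Calls(0)=Calls(1)=1. For x=8 this gives 67.

Answer: 67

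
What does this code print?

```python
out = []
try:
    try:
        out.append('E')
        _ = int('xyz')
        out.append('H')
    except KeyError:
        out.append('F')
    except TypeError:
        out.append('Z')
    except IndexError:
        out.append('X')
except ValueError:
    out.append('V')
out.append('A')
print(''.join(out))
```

Execution trace: 'E' (try body) → 'V' (outer except ValueError) → 'A' (after the try/except). Output: EVA

Answer: EVA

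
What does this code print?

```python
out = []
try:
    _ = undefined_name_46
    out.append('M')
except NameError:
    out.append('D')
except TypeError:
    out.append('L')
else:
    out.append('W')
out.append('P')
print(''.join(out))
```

Execution trace: 'D' (except NameError) → 'P' (after the try/except). Output: DP

Answer: DP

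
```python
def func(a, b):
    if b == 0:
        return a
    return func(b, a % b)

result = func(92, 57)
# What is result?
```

func(92, 57) -> func(57, 35) -> func(35, 22) -> func(22, 13) -> func(13, 9) -> func(9, 4) -> func(4, 1) -> func(1, 0) -> 1

Answer: 1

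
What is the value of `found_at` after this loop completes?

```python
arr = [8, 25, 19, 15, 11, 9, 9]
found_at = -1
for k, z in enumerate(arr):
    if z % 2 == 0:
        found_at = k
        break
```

First even number index in [8, 25, 19, 15, 11, 9, 9]
`found_at` takes the values: -1 → 0

Answer: 0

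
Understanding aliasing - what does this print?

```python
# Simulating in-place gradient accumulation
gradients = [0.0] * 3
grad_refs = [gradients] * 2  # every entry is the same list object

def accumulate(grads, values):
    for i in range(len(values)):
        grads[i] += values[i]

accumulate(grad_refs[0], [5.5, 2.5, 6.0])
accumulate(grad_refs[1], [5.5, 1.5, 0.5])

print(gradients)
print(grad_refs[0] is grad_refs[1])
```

Key concept: gradient accumulation aliasing.
Step by step:
`gradients = [0.0] * 3` → gradients = [0.0, 0.0, 0.0]
`grad_refs = [gradients] * 2` → grad_refs = [[0.0, 0.0, 0.0], [0.0, 0.0, 0.0]]
`accumulate(grad_refs[0], [5.5, 2.5, 6.0])` → gradients = [5.5, 2.5, 6.0]; grad_refs = [[5.5, 2.5, 6.0], [5.5, 2.5, 6.0]]
`accumulate(grad_refs[1], [5.5, 1.5, 0.5])` → gradients = [11.0, 4.0, 6.5]; grad_refs = [[11.0, 4.0, 6.5], [11.0, 4.0, 6.5]]
`print(gradients)` → prints [11.0, 4.0, 6.5]
`print(grad_refs[0] is grad_refs[1])` → prints True

Answer:
[11.0, 4.0, 6.5]
True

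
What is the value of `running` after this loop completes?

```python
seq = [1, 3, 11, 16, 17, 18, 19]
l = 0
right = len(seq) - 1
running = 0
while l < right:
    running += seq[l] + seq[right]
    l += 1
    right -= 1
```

Sum of pairs from ends
`running` takes the values: 0 → 20 → 41 → 69

Answer: 69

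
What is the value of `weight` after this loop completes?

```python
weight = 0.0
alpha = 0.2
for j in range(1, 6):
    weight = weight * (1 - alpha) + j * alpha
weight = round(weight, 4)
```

Moving average with lr=0.2
`weight` takes the values: 0.0 → 0.2 → 0.56 → 1.048 → 1.6384 → 2.31072 → 2.3107

Answer: 2.3107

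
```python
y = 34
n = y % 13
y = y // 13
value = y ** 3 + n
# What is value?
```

Trace:
`y = 34` → y = 34
`n = y % 13` → n = 8
`y = y // 13` → y = 2
`value = y ** 3 + n` → value = 16
So value = 16

Answer: 16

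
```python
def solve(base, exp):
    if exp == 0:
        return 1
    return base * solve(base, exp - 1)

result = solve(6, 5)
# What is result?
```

solve(6, 5) = 6 * 6 * 6 * 6 * 6 = 7776

Answer: 7776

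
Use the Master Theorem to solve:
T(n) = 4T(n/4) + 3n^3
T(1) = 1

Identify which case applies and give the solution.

a=4, b=4, f(n)=3n^3. log_4(4) = 1. Since c=3 > 1 and the regularity condition holds (4(n/4)^3 = (4/4^3)n^3 with 4/4^3 < 1), Case 3 applies: T(n) = Θ(f(n)) = O(n^3).

Answer: O(n^3) - Case 3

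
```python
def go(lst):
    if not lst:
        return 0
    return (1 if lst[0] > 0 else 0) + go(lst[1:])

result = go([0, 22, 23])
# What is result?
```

Count of positive elements in [0, 22, 23] = 2

Answer: 2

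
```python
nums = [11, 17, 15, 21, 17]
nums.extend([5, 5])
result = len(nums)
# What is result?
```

Trace:
`nums = [11, 17, 15, 21, 17]` → nums = [11, 17, 15, 21, 17]
`nums.extend([5, 5])` → nums = [11, 17, 15, 21, 17, 5, 5]
`result = len(nums)` → result = 7
So result = 7

Answer: 7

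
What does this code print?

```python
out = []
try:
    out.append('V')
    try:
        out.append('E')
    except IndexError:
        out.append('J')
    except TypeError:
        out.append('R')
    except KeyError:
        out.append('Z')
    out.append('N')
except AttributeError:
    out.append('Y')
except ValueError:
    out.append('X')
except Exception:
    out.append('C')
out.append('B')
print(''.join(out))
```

Execution trace: 'V' (try body) → 'E' (inner try body, no exception) → 'N' (try body, no exception) → 'B' (after the try/except). Output: VENB

Answer: VENB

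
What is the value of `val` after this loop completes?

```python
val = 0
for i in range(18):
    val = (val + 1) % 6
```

Increment mod 6, 18 times = 0
`val` takes the values: 0 → 1 → 2 → 3 → 4 → 5 → 0 → 1 → 2 → 3 → 4 → 5 → 0 → 1 → 2 → 3 → 4 → 5 → 0

Answer: 0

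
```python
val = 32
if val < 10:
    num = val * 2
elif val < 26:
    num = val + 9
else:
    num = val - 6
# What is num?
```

Trace:
`val = 32` → val = 32
`if val < 10: ...` → val < 10 is False, val < 26 is False, take else branch → num = 26
So num = 26

Answer: 26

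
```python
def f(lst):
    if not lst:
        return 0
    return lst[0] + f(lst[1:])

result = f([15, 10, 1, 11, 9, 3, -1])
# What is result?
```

15 + 10 + 1 + 11 + 9 + 3 + (-1) + 0 = 48

Answer: 48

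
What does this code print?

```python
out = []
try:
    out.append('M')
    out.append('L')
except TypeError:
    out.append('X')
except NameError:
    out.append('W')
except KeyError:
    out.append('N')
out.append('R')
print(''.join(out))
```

Execution trace: 'M' (try body) → 'L' (try body, no exception) → 'R' (after the try/except). Output: MLR

Answer: MLR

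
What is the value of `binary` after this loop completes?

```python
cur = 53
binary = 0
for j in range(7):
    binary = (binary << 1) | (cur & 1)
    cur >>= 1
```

Reverse lowest 7 bits of 53
`binary` takes the values: 0 → 1 → 2 → 5 → 10 → 21 → 43 → 86

Answer: 86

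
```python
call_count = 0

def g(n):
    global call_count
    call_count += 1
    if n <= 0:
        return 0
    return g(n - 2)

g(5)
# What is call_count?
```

Linear recursion stepping by 2: 4 calls from n=5 down to ≤0.

Answer: 4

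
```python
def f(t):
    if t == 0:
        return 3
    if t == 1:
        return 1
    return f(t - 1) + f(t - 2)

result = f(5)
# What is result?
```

Build up from base cases: f(0)=3, f(1)=1, f(2)=4, f(3)=5, f(4)=9, f(5)=14

Answer: 14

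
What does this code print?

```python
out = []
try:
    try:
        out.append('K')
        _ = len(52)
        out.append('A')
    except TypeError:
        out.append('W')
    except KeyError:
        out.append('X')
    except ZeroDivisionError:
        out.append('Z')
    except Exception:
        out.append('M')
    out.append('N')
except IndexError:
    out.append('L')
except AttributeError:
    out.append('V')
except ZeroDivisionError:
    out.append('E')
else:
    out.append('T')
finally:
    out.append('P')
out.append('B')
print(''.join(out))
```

Execution trace: 'K' (inner try body) → 'W' (inner except TypeError) → 'N' (try body, no exception) → 'T' (else) → 'P' (finally) → 'B' (after the try/except). Output: KWNTPB

Answer: KWNTPB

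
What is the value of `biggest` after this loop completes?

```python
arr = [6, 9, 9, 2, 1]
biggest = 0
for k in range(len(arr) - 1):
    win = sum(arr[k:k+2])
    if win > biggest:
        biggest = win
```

Max sum of 2-element window in [6, 9, 9, 2, 1]
`biggest` takes the values: 0 → 15 → 18

Answer: 18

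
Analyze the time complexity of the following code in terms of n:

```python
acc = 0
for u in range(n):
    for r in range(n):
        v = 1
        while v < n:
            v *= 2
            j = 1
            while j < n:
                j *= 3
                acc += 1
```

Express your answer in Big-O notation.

Each loop level contributes: n × n × log n × log n. Multiplying the contributions gives O(n^2 log² n).

Answer: O(n^2 log² n)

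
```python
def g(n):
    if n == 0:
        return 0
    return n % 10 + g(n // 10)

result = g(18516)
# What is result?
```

Sum of digits of 18516: 6 + 1 + 5 + 8 + 1 = 21

Answer: 21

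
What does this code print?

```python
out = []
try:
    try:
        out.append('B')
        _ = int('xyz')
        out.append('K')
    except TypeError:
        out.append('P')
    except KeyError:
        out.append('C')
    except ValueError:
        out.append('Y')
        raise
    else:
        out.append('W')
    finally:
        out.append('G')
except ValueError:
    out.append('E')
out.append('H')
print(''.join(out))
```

Execution trace: 'B' (inner try body) → 'Y' (inner except ValueError) → 'G' (inner finally) → 'E' (outer except ValueError) → 'H' (after the try/except). Output: BYGEH

Answer: BYGEH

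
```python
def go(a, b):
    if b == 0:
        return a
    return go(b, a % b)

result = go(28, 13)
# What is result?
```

go(28, 13) -> go(13, 2) -> go(2, 1) -> go(1, 0) -> 1

Answer: 1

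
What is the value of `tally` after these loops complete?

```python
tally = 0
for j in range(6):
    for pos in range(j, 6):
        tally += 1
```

Upper triangle: 6 + 5 + ... + 1
`tally` takes the values: 0 → 1 → 2 → 3 → 4 → 5 → 6 → 7 → 8 → 9 → 10 → 11 → 12 → 13 → 14 → 15 → 16 → 17 → 18 → 19 → 20 → 21

Answer: 21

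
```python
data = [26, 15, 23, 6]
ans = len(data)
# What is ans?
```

Trace:
`data = [26, 15, 23, 6]` → data = [26, 15, 23, 6]
`ans = len(data)` → ans = 4
So ans = 4

Answer: 4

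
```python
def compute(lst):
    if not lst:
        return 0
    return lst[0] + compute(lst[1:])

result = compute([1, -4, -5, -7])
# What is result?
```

1 + (-4) + (-5) + (-7) + 0 = -15

Answer: -15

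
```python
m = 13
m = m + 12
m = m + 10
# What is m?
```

Trace:
`m = 13` → m = 13
`m = m + 12` → m = 25
`m = m + 10` → m = 35
So m = 35

Answer: 35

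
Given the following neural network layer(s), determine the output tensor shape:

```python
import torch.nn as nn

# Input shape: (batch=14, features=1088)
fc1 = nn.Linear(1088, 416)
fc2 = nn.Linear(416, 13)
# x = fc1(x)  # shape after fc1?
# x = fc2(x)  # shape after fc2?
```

Input: (14, 1088) -> after fc1: (14, 416) -> Output: (14, 13)

Answer: (14, 13)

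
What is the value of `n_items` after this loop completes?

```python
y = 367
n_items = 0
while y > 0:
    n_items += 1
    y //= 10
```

Count digits by repeated division by 10
`n_items` takes the values: 0 → 1 → 2 → 3

Answer: 3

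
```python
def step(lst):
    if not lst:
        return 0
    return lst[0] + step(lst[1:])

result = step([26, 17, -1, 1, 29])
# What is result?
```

26 + 17 + (-1) + 1 + 29 + 0 = 72

Answer: 72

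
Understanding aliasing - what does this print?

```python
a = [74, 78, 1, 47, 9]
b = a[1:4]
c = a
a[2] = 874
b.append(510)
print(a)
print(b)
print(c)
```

Key concept: slice vs alias.
Step by step:
`a = [74, 78, 1, 47, 9]` → a = [74, 78, 1, 47, 9]
`b = a[1:4]` → b = [78, 1, 47]
`c = a` → c = [74, 78, 1, 47, 9] (same object as a)
`a[2] = 874` → a = [74, 78, 874, 47, 9] (same object as c); c = [74, 78, 874, 47, 9] (same object as a)
`b.append(510)` → b = [78, 1, 47, 510]
`print(a)` → prints [74, 78, 874, 47, 9]
`print(b)` → prints [78, 1, 47, 510]
`print(c)` → prints [74, 78, 874, 47, 9]

Answer:
[74, 78, 874, 47, 9]
[78, 1, 47, 510]
[74, 78, 874, 47, 9]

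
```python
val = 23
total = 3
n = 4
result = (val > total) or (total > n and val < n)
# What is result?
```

Trace:
`val = 23` → val = 23
`total = 3` → total = 3
`n = 4` → n = 4
`result = (val > total) or (total > n and val < n)` → result = True
So result = True

Answer: True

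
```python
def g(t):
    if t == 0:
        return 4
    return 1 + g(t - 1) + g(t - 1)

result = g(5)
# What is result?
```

g(t) = 1 + 2·g(t-1), g(0)=4. Closed form: (4+1)·2^5 - 1 = 159.

Answer: 159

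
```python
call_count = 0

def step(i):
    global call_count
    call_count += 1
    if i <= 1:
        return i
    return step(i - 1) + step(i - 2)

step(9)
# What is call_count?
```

Calls(i) = 1 + Calls(i-1) + Calls(i-2); Calls(0)=Calls(1)=1. For i=9 this gives 109.

Answer: 109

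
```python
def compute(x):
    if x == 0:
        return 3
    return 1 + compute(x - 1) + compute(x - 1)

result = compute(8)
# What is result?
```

compute(x) = 1 + 2·compute(x-1), compute(0)=3. Closed form: (3+1)·2^8 - 1 = 1023.

Answer: 1023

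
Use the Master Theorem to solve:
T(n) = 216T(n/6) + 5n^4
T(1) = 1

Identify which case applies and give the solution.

a=216, b=6, f(n)=5n^4. log_6(216) = 3. Since c=4 > 3 and the regularity condition holds (216(n/6)^4 = (216/6^4)n^4 with 216/6^4 < 1), Case 3 applies: T(n) = Θ(f(n)) = O(n^4).

Answer: O(n^4) - Case 3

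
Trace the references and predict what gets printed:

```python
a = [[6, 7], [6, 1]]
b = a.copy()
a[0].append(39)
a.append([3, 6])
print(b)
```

Key concept: shallow copy with nested lists.
Step by step:
`a = [[6, 7], [6, 1]]` → a = [[6, 7], [6, 1]]
`b = a.copy()` → b = [[6, 7], [6, 1]]
`a[0].append(39)` → a = [[6, 7, 39], [6, 1]]; b = [[6, 7, 39], [6, 1]]
`a.append([3, 6])` → a = [[6, 7, 39], [6, 1], [3, 6]]
`print(b)` → prints [[6, 7, 39], [6, 1]]

Answer: [[6, 7, 39], [6, 1]]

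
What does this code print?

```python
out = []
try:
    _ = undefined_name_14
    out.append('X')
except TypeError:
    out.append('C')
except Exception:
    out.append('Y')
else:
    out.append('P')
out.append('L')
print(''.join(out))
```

Execution trace: 'Y' (except Exception) → 'L' (after the try/except). Output: YL

Answer: YL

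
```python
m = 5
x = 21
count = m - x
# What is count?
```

Trace:
`m = 5` → m = 5
`x = 21` → x = 21
`count = m - x` → count = -16
So count = -16

Answer: -16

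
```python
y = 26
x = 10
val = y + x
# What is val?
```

Trace:
`y = 26` → y = 26
`x = 10` → x = 10
`val = y + x` → val = 36
So val = 36

Answer: 36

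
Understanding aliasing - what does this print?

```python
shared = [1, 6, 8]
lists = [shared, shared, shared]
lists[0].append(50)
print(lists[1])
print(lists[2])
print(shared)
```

Key concept: list of same reference.
Step by step:
`shared = [1, 6, 8]` → shared = [1, 6, 8]
`lists = [shared, shared, shared]` → lists = [[1, 6, 8], [1, 6, 8], [1, 6, 8]]
`lists[0].append(50)` → shared = [1, 6, 8, 50]; lists = [[1, 6, 8, 50], [1, 6, 8, 50], [1, 6, 8, 50]]
`print(lists[1])` → prints [1, 6, 8, 50]
`print(lists[2])` → prints [1, 6, 8, 50]
`print(shared)` → prints [1, 6, 8, 50]

Answer:
[1, 6, 8, 50]
[1, 6, 8, 50]
[1, 6, 8, 50]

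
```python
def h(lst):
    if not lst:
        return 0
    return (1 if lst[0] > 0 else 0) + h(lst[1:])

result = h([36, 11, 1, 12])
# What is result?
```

Count of positive elements in [36, 11, 1, 12] = 4

Answer: 4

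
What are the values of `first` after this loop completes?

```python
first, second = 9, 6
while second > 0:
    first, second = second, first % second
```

GCD of 9 and 6
`first` takes the values: 9 → 6 → 3

Answer: 3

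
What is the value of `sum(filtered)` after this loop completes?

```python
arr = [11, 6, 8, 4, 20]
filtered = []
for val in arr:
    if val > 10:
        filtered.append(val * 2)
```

Sum of doubled values > 10
`filtered` takes the values: [] → [22] → [22, 40]
So `sum(filtered)` = 62

Answer: 62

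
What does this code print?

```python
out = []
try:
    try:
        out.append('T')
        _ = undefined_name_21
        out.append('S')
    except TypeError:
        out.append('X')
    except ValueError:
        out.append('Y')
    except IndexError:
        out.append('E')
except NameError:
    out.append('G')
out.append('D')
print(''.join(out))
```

Execution trace: 'T' (try body) → 'G' (outer except NameError) → 'D' (after the try/except). Output: TGD

Answer: TGD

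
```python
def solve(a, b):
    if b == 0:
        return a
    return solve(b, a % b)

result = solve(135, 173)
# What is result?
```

solve(135, 173) -> solve(173, 135) -> solve(135, 38) -> solve(38, 21) -> solve(21, 17) -> solve(17, 4) -> solve(4, 1) -> solve(1, 0) -> 1

Answer: 1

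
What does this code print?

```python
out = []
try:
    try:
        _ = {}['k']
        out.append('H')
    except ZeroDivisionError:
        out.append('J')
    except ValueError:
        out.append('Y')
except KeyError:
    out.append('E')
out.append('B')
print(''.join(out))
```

Execution trace: 'E' (outer except KeyError) → 'B' (after the try/except). Output: EB

Answer: EB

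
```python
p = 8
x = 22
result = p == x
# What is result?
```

Trace:
`p = 8` → p = 8
`x = 22` → x = 22
`result = p == x` → result = False
So result = False

Answer: False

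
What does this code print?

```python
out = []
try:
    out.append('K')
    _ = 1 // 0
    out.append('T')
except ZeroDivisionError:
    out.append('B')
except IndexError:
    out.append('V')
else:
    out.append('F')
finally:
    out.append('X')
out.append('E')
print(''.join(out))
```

Execution trace: 'K' (try body) → 'B' (except ZeroDivisionError) → 'X' (finally) → 'E' (after the try/except). Output: KBXE

Answer: KBXE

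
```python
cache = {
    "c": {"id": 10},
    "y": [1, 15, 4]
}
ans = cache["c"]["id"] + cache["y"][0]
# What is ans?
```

Trace:
`cache = { ...` → cache = {'c': {'id': 10}, 'y': [1, 15, 4]}
`ans = cache["c"]["id"] + cache["y"][0]` → ans = 11
So ans = 11

Answer: 11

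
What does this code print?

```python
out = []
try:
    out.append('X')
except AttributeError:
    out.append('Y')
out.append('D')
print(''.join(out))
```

Execution trace: 'X' (try body, no exception) → 'D' (after the try/except). Output: XD

Answer: XD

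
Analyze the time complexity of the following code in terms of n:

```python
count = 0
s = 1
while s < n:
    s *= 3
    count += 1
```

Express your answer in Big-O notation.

Each loop level contributes: log n. Multiplying the contributions gives O(log n).

Answer: O(log n)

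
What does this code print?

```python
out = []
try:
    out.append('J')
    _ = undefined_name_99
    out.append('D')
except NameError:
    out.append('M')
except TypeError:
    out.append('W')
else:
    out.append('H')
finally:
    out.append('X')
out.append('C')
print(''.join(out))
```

Execution trace: 'J' (try body) → 'M' (except NameError) → 'X' (finally) → 'C' (after the try/except). Output: JMXC

Answer: JMXC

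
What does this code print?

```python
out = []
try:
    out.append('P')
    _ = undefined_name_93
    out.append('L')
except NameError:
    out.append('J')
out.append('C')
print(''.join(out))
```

Execution trace: 'P' (try body) → 'J' (except NameError) → 'C' (after the try/except). Output: PJC

Answer: PJC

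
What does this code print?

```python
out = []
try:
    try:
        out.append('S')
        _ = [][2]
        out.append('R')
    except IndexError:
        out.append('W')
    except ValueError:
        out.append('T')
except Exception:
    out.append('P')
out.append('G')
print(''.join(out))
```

Execution trace: 'S' (inner try body) → 'W' (inner except IndexError) → 'G' (after the try/except). Output: SWG

Answer: SWG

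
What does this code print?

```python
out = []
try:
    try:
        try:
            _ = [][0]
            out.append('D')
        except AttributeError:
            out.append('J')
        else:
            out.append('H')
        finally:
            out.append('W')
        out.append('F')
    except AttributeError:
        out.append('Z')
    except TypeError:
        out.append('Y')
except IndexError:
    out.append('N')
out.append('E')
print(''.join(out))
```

Execution trace: 'W' (inner finally) → 'N' (outer except IndexError) → 'E' (after the try/except). Output: WNE

Answer: WNE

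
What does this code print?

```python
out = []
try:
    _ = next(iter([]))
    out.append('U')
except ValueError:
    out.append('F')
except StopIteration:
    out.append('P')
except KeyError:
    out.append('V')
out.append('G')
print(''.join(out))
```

Execution trace: 'P' (except StopIteration) → 'G' (after the try/except). Output: PG

Answer: PG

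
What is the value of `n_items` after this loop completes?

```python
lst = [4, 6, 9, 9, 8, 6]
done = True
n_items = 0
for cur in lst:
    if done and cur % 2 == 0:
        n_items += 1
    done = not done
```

Count even values at even positions
`n_items` takes the values: 0 → 1 → 2

Answer: 2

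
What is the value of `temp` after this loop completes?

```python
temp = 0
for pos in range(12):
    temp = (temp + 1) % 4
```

Increment mod 4, 12 times = 0
`temp` takes the values: 0 → 1 → 2 → 3 → 0 → 1 → 2 → 3 → 0 → 1 → 2 → 3 → 0

Answer: 0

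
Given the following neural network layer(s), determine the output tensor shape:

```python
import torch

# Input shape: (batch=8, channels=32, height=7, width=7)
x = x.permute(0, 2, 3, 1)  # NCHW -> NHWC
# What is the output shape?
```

Input: (8, 32, 7, 7) -> Output: (8, 7, 7, 32)

Answer: (8, 7, 7, 32)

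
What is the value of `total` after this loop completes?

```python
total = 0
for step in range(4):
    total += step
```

Sum of 0 to 3 = 6
`total` takes the values: 0 → 1 → 3 → 6

Answer: 6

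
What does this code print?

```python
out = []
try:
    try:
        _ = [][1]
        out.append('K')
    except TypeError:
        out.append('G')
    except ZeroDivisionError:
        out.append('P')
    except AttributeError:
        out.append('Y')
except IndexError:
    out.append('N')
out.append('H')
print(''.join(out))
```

Execution trace: 'N' (outer except IndexError) → 'H' (after the try/except). Output: NH

Answer: NH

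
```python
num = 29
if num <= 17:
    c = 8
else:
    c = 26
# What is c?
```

Trace:
`num = 29` → num = 29
`if num <= 17: ...` → num <= 17 is False, take else branch → c = 26
So c = 26

Answer: 26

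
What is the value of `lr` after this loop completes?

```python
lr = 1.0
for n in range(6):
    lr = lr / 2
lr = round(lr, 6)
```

Halving LR 6 times: 1 / 2^6
`lr` takes the values: 1.0 → 0.5 → 0.25 → 0.125 → 0.0625 → 0.03125 → 0.015625

Answer: 0.015625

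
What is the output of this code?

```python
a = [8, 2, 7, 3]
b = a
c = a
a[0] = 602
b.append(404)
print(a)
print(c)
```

Key concept: multiple aliases.
Step by step:
`a = [8, 2, 7, 3]` → a = [8, 2, 7, 3]
`b = a` → b = [8, 2, 7, 3] (same object as a)
`c = a` → c = [8, 2, 7, 3] (same object as a, b)
`a[0] = 602` → a = [602, 2, 7, 3] (same object as b, c); b = [602, 2, 7, 3] (same object as a, c); c = [602, 2, 7, 3] (same object as a, b)
`b.append(404)` → a = [602, 2, 7, 3, 404] (same object as b, c); b = [602, 2, 7, 3, 404] (same object as a, c); c = [602, 2, 7, 3, 404] (same object as a, b)
`print(a)` → prints [602, 2, 7, 3, 404]
`print(c)` → prints [602, 2, 7, 3, 404]

Answer:
[602, 2, 7, 3, 404]
[602, 2, 7, 3, 404]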